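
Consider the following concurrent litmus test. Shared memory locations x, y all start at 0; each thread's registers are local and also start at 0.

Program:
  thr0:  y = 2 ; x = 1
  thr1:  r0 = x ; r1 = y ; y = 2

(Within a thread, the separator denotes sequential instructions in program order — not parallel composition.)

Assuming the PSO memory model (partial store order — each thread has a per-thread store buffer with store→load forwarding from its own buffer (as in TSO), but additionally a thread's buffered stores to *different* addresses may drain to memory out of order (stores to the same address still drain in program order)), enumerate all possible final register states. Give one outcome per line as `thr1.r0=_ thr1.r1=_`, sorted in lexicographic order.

outcome vector order: (thr1.r0,thr1.r1)
|PSO outcomes| = 4

thr1.r0=0 thr1.r1=0
thr1.r0=0 thr1.r1=2
thr1.r0=1 thr1.r1=0
thr1.r0=1 thr1.r1=2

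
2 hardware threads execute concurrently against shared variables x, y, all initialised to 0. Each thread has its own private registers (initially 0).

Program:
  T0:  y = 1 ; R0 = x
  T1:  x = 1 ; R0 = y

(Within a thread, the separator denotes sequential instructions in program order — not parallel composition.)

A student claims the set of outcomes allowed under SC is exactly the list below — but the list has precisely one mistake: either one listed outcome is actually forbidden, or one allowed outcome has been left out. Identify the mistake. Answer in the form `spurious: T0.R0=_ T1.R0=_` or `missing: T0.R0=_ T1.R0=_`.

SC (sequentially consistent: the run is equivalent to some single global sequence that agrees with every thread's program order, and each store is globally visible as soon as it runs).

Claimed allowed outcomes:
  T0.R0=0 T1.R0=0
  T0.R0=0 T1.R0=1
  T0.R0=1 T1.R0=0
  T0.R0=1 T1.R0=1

outcome vector order: (T0.R0,T1.R0)
SC (3): <0 1> <1 0> <1 1>
claimed∖SC = {<0 0>}

spurious: T0.R0=0 T1.R0=0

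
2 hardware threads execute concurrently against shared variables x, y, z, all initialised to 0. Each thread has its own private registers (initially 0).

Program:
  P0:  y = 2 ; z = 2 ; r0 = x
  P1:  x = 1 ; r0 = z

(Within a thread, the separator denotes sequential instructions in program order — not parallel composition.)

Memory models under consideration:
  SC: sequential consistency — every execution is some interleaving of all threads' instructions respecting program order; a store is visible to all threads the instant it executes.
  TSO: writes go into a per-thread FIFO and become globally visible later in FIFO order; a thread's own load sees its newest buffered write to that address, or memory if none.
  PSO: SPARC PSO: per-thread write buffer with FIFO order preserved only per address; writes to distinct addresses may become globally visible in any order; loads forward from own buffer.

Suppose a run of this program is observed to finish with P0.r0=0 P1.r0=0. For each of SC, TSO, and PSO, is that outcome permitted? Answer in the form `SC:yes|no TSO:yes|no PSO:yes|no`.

outcome vector order: (P0.r0,P1.r0)
under SC → 0/2, 1/0, 1/2
under TSO → 0/0, 0/2, 1/0, 1/2
under PSO → 0/0, 0/2, 1/0, 1/2
target 0/0 ∈ {TSO,PSO}

SC:no TSO:yes PSO:yes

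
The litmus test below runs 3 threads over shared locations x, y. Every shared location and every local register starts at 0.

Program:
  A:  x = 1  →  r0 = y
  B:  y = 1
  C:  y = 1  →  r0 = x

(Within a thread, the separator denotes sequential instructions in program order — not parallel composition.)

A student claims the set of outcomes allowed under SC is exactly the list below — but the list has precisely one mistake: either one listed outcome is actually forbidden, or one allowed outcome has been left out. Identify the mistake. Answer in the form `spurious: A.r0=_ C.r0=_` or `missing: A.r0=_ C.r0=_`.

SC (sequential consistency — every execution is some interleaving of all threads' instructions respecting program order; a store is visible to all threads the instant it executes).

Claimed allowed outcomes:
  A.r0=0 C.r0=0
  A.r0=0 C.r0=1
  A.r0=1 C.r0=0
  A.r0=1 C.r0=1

outcome vector order: (A.r0,C.r0)
SC: 3 outcomes — {<0 1>, <1 0>, <1 1>}
claimed∖SC = {<0 0>}

spurious: A.r0=0 C.r0=0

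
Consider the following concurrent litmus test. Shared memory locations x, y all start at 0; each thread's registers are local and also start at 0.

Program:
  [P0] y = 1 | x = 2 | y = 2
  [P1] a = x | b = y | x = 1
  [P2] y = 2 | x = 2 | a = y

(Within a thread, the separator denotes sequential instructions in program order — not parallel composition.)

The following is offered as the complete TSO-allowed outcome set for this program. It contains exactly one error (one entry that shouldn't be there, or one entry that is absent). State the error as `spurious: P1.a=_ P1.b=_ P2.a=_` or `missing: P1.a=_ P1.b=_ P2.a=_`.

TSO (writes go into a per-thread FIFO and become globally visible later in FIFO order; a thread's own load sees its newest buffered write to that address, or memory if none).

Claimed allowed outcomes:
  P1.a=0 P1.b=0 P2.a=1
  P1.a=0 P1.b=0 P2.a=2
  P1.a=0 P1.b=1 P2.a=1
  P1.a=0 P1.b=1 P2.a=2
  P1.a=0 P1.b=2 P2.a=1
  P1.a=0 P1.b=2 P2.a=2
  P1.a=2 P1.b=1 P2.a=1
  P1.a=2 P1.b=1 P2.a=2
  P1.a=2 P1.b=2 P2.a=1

missing: P1.a=2 P1.b=2 P2.a=2

outcome vector order: (P1.a,P1.b,P2.a)
TSO: 10 outcomes — {<0 0 1>; <0 0 2>; <0 1 1>; <0 1 2>; <0 2 1>; <0 2 2>; <2 1 1>; <2 1 2>; <2 2 1>; <2 2 2>}
TSO∖claimed = {<2 2 2>}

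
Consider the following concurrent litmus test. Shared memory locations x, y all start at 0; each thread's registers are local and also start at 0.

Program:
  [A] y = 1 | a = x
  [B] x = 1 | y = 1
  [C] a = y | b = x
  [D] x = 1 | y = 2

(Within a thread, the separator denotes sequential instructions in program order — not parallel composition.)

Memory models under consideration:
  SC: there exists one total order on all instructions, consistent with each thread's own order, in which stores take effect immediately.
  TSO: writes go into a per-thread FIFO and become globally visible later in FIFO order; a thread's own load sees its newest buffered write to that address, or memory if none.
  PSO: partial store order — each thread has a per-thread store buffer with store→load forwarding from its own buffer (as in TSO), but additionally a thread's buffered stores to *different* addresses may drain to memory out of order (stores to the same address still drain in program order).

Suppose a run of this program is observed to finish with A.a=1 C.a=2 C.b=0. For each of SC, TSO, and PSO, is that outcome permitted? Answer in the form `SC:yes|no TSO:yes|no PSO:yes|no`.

SC:no TSO:no PSO:yes

outcome vector order: (A.a,C.a,C.b)
[SC] allowed = {<0 0 0>; <0 0 1>; <0 1 0>; <0 1 1>; <0 2 1>; <1 0 0>; <1 0 1>; <1 1 0>; <1 1 1>; <1 2 1>}
[TSO] allowed = {<0 0 0>; <0 0 1>; <0 1 0>; <0 1 1>; <0 2 1>; <1 0 0>; <1 0 1>; <1 1 0>; <1 1 1>; <1 2 1>}
[PSO] allowed = {<0 0 0>; <0 0 1>; <0 1 0>; <0 1 1>; <0 2 0>; <0 2 1>; <1 0 0>; <1 0 1>; <1 1 0>; <1 1 1>; <1 2 0>; <1 2 1>}
target <1 2 0> ∈ {PSO}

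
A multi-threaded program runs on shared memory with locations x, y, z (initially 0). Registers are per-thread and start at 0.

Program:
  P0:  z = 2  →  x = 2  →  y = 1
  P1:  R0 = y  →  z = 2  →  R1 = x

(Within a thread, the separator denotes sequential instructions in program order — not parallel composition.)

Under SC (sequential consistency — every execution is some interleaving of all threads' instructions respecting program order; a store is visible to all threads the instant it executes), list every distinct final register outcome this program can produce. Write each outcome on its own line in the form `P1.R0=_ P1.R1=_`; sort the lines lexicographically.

outcome vector order: (P1.R0,P1.R1)
|SC outcomes| = 3

P1.R0=0 P1.R1=0
P1.R0=0 P1.R1=2
P1.R0=1 P1.R1=2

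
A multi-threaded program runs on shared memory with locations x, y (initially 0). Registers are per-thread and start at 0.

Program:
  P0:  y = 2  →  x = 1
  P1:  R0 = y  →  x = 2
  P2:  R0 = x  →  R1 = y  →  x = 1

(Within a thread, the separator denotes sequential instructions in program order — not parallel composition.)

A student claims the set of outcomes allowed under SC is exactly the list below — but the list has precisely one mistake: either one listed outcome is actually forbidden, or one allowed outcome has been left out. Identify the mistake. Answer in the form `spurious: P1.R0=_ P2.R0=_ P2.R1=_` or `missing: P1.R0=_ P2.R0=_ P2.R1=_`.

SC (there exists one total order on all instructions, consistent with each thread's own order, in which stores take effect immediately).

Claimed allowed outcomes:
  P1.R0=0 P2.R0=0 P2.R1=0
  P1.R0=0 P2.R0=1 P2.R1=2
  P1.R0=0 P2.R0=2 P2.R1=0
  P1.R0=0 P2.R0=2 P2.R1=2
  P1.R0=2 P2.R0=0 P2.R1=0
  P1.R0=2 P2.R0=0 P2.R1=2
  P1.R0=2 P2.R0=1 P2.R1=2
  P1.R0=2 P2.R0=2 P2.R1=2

missing: P1.R0=0 P2.R0=0 P2.R1=2

outcome vector order: (P1.R0,P2.R0,P2.R1)
under SC → 0/0/0, 0/0/2, 0/1/2, 0/2/0, 0/2/2, 2/0/0, 2/0/2, 2/1/2, 2/2/2
SC∖claimed = {0/0/2}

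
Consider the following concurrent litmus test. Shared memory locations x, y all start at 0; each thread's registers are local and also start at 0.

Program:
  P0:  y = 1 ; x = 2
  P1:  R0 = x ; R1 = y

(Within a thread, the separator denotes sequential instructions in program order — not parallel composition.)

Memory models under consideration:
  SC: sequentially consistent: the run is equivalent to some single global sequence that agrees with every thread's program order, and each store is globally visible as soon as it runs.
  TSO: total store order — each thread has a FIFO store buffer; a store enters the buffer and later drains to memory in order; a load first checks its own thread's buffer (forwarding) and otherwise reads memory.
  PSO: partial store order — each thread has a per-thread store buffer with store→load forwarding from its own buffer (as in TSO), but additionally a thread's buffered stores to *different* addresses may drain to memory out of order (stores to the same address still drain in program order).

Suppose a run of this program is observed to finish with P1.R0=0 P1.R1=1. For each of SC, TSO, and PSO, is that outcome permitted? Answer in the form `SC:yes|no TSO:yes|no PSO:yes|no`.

outcome vector order: (P1.R0,P1.R1)
under SC → 00; 01; 21
under TSO → 00; 01; 21
under PSO → 00; 01; 20; 21
target 01 ∈ {SC,TSO,PSO}

SC:yes TSO:yes PSO:yes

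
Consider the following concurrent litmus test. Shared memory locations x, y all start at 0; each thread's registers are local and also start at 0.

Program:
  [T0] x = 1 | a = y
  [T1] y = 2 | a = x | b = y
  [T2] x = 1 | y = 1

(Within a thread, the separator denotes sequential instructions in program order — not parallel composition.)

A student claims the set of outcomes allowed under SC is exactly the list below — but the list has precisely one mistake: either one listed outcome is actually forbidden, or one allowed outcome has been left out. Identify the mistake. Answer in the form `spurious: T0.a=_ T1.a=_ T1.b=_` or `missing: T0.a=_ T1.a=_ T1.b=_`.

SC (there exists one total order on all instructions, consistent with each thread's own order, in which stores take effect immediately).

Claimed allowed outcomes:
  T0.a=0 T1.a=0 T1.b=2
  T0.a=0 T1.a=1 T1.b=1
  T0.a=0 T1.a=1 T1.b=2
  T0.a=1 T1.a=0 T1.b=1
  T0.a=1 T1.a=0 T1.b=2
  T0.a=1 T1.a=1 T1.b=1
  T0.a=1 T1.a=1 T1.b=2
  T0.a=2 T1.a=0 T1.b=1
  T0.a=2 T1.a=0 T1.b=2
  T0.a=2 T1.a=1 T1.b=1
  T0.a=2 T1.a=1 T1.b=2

outcome vector order: (T0.a,T1.a,T1.b)
SC (10): 0/1/1, 0/1/2, 1/0/1, 1/0/2, 1/1/1, 1/1/2, 2/0/1, 2/0/2, 2/1/1, 2/1/2
claimed∖SC = {0/0/2}

spurious: T0.a=0 T1.a=0 T1.b=2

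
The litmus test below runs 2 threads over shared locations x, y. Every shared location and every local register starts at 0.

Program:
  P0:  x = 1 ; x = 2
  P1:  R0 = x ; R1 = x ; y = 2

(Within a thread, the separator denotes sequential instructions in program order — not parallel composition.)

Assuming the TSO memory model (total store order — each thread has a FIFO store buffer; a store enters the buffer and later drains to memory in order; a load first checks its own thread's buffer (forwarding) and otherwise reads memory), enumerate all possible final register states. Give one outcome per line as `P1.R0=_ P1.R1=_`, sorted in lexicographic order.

outcome vector order: (P1.R0,P1.R1)
|TSO outcomes| = 6

P1.R0=0 P1.R1=0
P1.R0=0 P1.R1=1
P1.R0=0 P1.R1=2
P1.R0=1 P1.R1=1
P1.R0=1 P1.R1=2
P1.R0=2 P1.R1=2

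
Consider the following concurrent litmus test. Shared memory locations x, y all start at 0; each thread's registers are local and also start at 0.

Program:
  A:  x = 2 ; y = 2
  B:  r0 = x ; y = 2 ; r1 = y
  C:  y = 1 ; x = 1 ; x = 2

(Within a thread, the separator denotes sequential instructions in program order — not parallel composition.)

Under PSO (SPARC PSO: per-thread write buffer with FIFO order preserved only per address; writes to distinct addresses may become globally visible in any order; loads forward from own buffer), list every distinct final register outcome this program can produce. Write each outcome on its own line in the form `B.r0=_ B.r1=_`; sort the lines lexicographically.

outcome vector order: (B.r0,B.r1)
|PSO outcomes| = 6

B.r0=0 B.r1=1
B.r0=0 B.r1=2
B.r0=1 B.r1=1
B.r0=1 B.r1=2
B.r0=2 B.r1=1
B.r0=2 B.r1=2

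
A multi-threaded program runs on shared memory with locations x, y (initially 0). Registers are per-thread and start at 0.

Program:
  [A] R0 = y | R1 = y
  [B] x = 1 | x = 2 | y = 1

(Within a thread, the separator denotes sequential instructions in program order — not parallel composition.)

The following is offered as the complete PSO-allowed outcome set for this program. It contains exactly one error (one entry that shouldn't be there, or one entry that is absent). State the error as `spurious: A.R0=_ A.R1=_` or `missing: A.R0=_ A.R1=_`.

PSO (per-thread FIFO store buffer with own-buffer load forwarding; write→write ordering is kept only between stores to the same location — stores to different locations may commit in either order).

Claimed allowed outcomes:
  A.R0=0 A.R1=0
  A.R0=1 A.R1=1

outcome vector order: (A.R0,A.R1)
PSO (3): 00; 01; 11
PSO∖claimed = {01}

missing: A.R0=0 A.R1=1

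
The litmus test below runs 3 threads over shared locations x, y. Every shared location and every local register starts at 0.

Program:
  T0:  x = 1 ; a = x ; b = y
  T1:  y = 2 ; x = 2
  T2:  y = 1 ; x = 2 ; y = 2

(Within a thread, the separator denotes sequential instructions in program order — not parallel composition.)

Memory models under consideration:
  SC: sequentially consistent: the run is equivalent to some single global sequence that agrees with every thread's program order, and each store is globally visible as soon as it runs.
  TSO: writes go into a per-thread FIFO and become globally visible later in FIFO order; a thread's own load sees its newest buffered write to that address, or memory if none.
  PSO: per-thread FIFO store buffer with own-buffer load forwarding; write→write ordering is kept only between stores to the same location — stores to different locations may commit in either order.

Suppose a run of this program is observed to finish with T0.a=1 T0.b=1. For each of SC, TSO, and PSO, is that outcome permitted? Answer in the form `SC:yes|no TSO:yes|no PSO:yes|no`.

outcome vector order: (T0.a,T0.b)
under SC → 1/0 1/1 1/2 2/1 2/2
under TSO → 1/0 1/1 1/2 2/1 2/2
under PSO → 1/0 1/1 1/2 2/0 2/1 2/2
target 1/1 ∈ {SC,TSO,PSO}

SC:yes TSO:yes PSO:yes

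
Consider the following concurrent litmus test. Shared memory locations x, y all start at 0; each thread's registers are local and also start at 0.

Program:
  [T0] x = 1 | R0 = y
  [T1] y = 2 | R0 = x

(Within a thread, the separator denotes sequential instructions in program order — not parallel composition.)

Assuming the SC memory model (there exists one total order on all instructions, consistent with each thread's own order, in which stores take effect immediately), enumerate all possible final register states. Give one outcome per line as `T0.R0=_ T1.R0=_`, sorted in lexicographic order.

outcome vector order: (T0.R0,T1.R0)
|SC outcomes| = 3

T0.R0=0 T1.R0=1
T0.R0=2 T1.R0=0
T0.R0=2 T1.R0=1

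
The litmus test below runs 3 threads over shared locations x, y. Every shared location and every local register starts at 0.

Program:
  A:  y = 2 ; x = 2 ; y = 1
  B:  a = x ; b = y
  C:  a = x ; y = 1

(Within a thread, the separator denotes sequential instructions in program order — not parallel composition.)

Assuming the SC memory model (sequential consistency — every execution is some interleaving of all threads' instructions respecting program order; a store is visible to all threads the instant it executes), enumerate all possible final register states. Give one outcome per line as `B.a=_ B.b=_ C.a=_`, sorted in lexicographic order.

outcome vector order: (B.a,B.b,C.a)
|SC outcomes| = 10

B.a=0 B.b=0 C.a=0
B.a=0 B.b=0 C.a=2
B.a=0 B.b=1 C.a=0
B.a=0 B.b=1 C.a=2
B.a=0 B.b=2 C.a=0
B.a=0 B.b=2 C.a=2
B.a=2 B.b=1 C.a=0
B.a=2 B.b=1 C.a=2
B.a=2 B.b=2 C.a=0
B.a=2 B.b=2 C.a=2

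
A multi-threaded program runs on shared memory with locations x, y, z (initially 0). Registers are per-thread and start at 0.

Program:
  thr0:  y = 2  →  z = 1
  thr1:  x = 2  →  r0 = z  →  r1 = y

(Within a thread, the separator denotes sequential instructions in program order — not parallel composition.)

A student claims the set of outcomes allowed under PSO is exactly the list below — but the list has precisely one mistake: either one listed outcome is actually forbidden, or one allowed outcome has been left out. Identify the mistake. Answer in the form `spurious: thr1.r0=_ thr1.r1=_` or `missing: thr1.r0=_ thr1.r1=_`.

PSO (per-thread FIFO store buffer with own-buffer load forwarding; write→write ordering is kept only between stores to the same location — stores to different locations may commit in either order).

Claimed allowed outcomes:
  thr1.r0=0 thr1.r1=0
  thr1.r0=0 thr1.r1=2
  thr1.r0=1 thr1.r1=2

missing: thr1.r0=1 thr1.r1=0

outcome vector order: (thr1.r0,thr1.r1)
under PSO → 0/0, 0/2, 1/0, 1/2
PSO∖claimed = {1/0}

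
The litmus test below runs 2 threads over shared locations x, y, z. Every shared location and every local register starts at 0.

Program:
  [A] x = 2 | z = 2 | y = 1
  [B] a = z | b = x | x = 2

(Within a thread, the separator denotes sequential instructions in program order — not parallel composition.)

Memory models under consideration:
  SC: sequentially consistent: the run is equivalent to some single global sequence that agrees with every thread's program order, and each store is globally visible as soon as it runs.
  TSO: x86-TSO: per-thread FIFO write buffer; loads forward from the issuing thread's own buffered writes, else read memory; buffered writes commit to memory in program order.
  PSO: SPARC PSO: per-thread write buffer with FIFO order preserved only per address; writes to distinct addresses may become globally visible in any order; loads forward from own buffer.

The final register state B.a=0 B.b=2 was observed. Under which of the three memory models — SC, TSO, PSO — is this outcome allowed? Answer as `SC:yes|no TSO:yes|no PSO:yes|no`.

outcome vector order: (B.a,B.b)
SC: 3 outcomes — {00 02 22}
TSO: 3 outcomes — {00 02 22}
PSO: 4 outcomes — {00 02 20 22}
target 02 ∈ {SC,TSO,PSO}

SC:yes TSO:yes PSO:yes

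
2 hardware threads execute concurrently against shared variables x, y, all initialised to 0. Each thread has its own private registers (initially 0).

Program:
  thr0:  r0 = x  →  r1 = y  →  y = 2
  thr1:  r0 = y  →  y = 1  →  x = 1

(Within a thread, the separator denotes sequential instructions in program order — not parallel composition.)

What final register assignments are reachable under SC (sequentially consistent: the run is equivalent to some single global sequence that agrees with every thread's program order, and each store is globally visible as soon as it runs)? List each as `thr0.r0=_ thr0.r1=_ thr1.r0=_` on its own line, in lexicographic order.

outcome vector order: (thr0.r0,thr0.r1,thr1.r0)
|SC outcomes| = 4

thr0.r0=0 thr0.r1=0 thr1.r0=0
thr0.r0=0 thr0.r1=0 thr1.r0=2
thr0.r0=0 thr0.r1=1 thr1.r0=0
thr0.r0=1 thr0.r1=1 thr1.r0=0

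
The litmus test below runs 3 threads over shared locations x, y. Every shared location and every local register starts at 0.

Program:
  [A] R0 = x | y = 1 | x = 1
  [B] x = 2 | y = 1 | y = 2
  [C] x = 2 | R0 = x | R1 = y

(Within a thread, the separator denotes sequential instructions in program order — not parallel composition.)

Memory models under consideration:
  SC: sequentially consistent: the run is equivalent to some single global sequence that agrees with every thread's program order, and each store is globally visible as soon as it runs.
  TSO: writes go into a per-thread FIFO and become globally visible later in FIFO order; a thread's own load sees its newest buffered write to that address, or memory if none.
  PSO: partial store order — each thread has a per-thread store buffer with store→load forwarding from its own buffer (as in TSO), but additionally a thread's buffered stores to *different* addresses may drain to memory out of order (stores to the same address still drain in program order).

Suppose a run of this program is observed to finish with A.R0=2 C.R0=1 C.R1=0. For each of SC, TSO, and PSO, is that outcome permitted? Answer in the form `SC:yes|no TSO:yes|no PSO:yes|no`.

outcome vector order: (A.R0,C.R0,C.R1)
[SC] allowed = {011, 012, 020, 021, 022, 211, 212, 220, 221, 222}
[TSO] allowed = {011, 012, 020, 021, 022, 211, 212, 220, 221, 222}
[PSO] allowed = {010, 011, 012, 020, 021, 022, 210, 211, 212, 220, 221, 222}
target 210 ∈ {PSO}

SC:no TSO:no PSO:yes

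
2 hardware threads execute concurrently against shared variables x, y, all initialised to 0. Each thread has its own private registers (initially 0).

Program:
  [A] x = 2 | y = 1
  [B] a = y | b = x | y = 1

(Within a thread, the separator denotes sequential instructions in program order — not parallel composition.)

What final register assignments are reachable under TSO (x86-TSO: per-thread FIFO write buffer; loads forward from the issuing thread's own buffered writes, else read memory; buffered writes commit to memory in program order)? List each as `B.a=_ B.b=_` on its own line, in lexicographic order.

outcome vector order: (B.a,B.b)
|TSO outcomes| = 3

B.a=0 B.b=0
B.a=0 B.b=2
B.a=1 B.b=2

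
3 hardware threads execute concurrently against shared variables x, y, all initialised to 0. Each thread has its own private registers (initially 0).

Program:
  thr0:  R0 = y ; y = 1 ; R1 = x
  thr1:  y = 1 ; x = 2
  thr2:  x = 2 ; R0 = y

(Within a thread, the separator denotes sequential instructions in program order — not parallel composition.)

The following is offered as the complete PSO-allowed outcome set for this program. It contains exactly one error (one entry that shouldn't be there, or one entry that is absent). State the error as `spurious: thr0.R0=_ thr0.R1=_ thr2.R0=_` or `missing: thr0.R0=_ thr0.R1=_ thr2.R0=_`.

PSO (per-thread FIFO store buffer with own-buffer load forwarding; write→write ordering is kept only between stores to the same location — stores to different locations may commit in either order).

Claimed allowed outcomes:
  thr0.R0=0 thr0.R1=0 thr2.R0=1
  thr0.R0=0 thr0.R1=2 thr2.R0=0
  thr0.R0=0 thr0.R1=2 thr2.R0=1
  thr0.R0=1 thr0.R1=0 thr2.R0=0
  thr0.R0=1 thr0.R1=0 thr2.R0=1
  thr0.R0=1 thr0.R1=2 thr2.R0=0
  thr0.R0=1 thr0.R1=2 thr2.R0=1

missing: thr0.R0=0 thr0.R1=0 thr2.R0=0

outcome vector order: (thr0.R0,thr0.R1,thr2.R0)
[PSO] allowed = {000 001 020 021 100 101 120 121}
PSO∖claimed = {000}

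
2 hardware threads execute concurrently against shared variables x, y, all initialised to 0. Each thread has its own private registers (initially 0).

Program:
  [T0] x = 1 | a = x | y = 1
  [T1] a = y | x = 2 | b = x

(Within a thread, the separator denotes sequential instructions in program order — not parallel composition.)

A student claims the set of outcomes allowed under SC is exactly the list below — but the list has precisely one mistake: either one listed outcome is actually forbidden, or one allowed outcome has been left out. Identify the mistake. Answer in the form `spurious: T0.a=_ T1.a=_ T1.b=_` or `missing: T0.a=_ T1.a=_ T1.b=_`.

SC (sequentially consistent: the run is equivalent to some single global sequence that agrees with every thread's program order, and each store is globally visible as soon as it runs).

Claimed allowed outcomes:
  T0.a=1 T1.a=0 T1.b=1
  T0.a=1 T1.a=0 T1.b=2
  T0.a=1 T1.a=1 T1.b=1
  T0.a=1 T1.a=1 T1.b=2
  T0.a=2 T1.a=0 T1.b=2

spurious: T0.a=1 T1.a=1 T1.b=1

outcome vector order: (T0.a,T1.a,T1.b)
[SC] allowed = {(1,0,1); (1,0,2); (1,1,2); (2,0,2)}
claimed∖SC = {(1,1,1)}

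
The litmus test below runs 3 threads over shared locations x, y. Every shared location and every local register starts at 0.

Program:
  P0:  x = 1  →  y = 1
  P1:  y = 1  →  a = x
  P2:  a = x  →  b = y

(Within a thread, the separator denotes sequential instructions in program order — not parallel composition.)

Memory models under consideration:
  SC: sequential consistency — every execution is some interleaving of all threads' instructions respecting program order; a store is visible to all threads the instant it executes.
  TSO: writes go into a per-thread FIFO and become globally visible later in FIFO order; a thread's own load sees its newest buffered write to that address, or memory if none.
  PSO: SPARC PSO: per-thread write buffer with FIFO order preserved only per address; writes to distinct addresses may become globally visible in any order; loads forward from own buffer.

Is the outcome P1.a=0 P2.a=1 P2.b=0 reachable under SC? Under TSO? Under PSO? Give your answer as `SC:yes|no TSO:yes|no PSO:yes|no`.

SC:no TSO:yes PSO:yes

outcome vector order: (P1.a,P2.a,P2.b)
SC (7): 000 001 011 100 101 110 111
TSO (8): 000 001 010 011 100 101 110 111
PSO (8): 000 001 010 011 100 101 110 111
target 010 ∈ {TSO,PSO}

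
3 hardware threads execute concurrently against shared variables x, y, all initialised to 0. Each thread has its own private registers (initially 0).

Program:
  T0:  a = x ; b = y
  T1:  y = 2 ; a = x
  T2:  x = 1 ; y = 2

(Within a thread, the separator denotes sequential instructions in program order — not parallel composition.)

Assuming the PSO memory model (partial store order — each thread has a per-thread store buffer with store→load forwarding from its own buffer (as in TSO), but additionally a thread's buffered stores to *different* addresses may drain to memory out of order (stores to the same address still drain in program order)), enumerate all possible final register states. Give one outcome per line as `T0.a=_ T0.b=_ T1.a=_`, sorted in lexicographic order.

T0.a=0 T0.b=0 T1.a=0
T0.a=0 T0.b=0 T1.a=1
T0.a=0 T0.b=2 T1.a=0
T0.a=0 T0.b=2 T1.a=1
T0.a=1 T0.b=0 T1.a=0
T0.a=1 T0.b=0 T1.a=1
T0.a=1 T0.b=2 T1.a=0
T0.a=1 T0.b=2 T1.a=1

outcome vector order: (T0.a,T0.b,T1.a)
|PSO outcomes| = 8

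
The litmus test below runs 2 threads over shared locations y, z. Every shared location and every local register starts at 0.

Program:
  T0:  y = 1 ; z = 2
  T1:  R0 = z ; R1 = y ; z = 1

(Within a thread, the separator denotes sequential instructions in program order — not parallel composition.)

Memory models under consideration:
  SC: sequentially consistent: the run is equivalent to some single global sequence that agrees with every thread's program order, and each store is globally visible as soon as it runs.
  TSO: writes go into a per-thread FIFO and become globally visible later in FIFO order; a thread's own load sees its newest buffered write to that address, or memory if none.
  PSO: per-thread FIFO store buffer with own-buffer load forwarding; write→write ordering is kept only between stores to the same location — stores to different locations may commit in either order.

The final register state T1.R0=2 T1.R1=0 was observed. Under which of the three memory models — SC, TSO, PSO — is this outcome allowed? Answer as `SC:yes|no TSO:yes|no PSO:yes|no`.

outcome vector order: (T1.R0,T1.R1)
SC (3): 00; 01; 21
TSO (3): 00; 01; 21
PSO (4): 00; 01; 20; 21
target 20 ∈ {PSO}

SC:no TSO:no PSO:yes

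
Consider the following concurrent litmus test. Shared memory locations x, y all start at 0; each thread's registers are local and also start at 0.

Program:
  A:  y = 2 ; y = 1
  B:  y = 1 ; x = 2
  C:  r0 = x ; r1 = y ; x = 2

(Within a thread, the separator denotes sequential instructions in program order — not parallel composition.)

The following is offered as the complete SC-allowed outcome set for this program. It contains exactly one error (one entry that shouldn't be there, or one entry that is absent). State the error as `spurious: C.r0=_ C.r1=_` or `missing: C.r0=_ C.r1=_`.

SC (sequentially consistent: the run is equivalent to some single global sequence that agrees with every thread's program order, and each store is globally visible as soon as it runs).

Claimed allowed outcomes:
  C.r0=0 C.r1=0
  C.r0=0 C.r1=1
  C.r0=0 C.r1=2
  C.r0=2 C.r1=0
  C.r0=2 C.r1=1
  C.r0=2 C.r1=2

outcome vector order: (C.r0,C.r1)
[SC] allowed = {(0,0), (0,1), (0,2), (2,1), (2,2)}
claimed∖SC = {(2,0)}

spurious: C.r0=2 C.r1=0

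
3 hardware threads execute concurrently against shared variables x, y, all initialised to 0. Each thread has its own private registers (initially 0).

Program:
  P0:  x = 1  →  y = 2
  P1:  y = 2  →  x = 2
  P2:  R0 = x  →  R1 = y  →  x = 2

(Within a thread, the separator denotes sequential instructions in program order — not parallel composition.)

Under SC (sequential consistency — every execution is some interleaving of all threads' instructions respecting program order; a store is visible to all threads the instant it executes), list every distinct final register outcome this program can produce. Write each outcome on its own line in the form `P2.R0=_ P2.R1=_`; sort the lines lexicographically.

P2.R0=0 P2.R1=0
P2.R0=0 P2.R1=2
P2.R0=1 P2.R1=0
P2.R0=1 P2.R1=2
P2.R0=2 P2.R1=2

outcome vector order: (P2.R0,P2.R1)
|SC outcomes| = 5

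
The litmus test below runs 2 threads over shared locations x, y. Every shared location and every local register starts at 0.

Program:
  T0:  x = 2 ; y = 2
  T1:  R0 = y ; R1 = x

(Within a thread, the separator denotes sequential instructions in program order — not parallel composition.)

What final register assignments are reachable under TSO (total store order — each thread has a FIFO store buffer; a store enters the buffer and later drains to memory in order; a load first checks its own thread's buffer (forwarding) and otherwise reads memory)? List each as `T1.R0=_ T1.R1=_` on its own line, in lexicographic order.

T1.R0=0 T1.R1=0
T1.R0=0 T1.R1=2
T1.R0=2 T1.R1=2

outcome vector order: (T1.R0,T1.R1)
|TSO outcomes| = 3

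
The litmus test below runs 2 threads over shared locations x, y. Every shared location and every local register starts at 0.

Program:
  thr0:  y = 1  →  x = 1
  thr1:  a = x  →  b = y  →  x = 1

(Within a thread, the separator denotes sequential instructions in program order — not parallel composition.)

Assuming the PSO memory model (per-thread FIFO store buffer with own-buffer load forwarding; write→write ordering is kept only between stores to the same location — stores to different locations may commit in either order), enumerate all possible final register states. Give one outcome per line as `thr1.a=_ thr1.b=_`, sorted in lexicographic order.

outcome vector order: (thr1.a,thr1.b)
|PSO outcomes| = 4

thr1.a=0 thr1.b=0
thr1.a=0 thr1.b=1
thr1.a=1 thr1.b=0
thr1.a=1 thr1.b=1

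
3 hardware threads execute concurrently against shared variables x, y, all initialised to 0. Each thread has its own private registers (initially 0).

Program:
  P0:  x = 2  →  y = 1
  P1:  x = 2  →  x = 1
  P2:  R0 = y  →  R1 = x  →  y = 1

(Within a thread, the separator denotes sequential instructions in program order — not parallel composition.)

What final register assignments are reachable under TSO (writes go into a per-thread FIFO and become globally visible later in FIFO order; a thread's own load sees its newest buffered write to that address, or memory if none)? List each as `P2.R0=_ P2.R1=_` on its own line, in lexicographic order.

P2.R0=0 P2.R1=0
P2.R0=0 P2.R1=1
P2.R0=0 P2.R1=2
P2.R0=1 P2.R1=1
P2.R0=1 P2.R1=2

outcome vector order: (P2.R0,P2.R1)
|TSO outcomes| = 5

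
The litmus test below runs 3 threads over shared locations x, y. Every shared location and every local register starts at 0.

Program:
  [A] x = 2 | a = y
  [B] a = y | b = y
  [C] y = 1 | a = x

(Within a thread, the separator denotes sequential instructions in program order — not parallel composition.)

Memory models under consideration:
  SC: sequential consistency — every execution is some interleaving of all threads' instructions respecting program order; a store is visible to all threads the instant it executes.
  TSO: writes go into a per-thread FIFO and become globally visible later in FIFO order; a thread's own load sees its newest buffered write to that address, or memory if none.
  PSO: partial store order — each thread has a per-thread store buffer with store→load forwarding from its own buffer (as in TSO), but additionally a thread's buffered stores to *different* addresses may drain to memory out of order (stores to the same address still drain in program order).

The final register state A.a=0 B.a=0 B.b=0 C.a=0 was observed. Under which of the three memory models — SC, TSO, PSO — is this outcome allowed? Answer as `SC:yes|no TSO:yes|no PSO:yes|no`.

outcome vector order: (A.a,B.a,B.b,C.a)
SC: 9 outcomes — {0/0/0/2; 0/0/1/2; 0/1/1/2; 1/0/0/0; 1/0/0/2; 1/0/1/0; 1/0/1/2; 1/1/1/0; 1/1/1/2}
TSO: 12 outcomes — {0/0/0/0; 0/0/0/2; 0/0/1/0; 0/0/1/2; 0/1/1/0; 0/1/1/2; 1/0/0/0; 1/0/0/2; 1/0/1/0; 1/0/1/2; 1/1/1/0; 1/1/1/2}
PSO: 12 outcomes — {0/0/0/0; 0/0/0/2; 0/0/1/0; 0/0/1/2; 0/1/1/0; 0/1/1/2; 1/0/0/0; 1/0/0/2; 1/0/1/0; 1/0/1/2; 1/1/1/0; 1/1/1/2}
target 0/0/0/0 ∈ {TSO,PSO}

SC:no TSO:yes PSO:yes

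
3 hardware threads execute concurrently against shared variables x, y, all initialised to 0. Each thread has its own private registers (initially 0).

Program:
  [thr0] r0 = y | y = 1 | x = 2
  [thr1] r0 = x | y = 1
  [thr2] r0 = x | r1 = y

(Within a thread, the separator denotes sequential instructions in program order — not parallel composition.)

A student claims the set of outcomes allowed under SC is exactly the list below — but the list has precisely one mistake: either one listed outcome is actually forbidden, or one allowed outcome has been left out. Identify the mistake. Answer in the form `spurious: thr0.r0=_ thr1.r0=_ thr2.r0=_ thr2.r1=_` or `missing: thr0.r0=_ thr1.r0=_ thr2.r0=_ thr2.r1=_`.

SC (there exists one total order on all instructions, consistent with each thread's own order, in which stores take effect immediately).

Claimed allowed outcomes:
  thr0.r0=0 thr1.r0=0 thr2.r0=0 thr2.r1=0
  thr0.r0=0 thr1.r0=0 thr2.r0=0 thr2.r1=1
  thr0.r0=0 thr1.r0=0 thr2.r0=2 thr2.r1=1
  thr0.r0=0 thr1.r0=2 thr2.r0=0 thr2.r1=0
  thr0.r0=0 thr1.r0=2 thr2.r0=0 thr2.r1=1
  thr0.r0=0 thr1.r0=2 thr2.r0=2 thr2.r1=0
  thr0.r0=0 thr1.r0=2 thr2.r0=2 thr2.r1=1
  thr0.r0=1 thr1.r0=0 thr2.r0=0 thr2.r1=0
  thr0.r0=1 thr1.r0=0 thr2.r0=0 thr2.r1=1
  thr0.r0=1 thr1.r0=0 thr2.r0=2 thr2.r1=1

spurious: thr0.r0=0 thr1.r0=2 thr2.r0=2 thr2.r1=0

outcome vector order: (thr0.r0,thr1.r0,thr2.r0,thr2.r1)
under SC → <0 0 0 0> <0 0 0 1> <0 0 2 1> <0 2 0 0> <0 2 0 1> <0 2 2 1> <1 0 0 0> <1 0 0 1> <1 0 2 1>
claimed∖SC = {<0 2 2 0>}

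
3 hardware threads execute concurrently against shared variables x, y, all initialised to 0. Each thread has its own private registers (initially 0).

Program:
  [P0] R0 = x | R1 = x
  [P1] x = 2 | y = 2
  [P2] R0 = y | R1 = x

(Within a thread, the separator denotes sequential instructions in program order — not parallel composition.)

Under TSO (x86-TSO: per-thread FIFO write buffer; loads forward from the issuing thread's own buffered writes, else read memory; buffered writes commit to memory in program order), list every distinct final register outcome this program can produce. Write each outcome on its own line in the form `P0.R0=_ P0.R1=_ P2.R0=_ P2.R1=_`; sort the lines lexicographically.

P0.R0=0 P0.R1=0 P2.R0=0 P2.R1=0
P0.R0=0 P0.R1=0 P2.R0=0 P2.R1=2
P0.R0=0 P0.R1=0 P2.R0=2 P2.R1=2
P0.R0=0 P0.R1=2 P2.R0=0 P2.R1=0
P0.R0=0 P0.R1=2 P2.R0=0 P2.R1=2
P0.R0=0 P0.R1=2 P2.R0=2 P2.R1=2
P0.R0=2 P0.R1=2 P2.R0=0 P2.R1=0
P0.R0=2 P0.R1=2 P2.R0=0 P2.R1=2
P0.R0=2 P0.R1=2 P2.R0=2 P2.R1=2

outcome vector order: (P0.R0,P0.R1,P2.R0,P2.R1)
|TSO outcomes| = 9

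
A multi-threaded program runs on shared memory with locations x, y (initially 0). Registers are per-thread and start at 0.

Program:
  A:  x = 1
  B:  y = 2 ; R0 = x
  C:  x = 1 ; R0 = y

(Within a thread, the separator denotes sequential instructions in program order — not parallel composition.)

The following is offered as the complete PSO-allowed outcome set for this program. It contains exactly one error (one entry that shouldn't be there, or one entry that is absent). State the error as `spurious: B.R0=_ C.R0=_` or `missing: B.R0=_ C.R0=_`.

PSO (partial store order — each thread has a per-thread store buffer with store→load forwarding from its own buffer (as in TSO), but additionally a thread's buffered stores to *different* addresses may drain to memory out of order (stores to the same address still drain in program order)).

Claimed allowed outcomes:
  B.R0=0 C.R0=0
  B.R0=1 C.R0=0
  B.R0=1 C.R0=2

missing: B.R0=0 C.R0=2

outcome vector order: (B.R0,C.R0)
[PSO] allowed = {0/0 0/2 1/0 1/2}
PSO∖claimed = {0/2}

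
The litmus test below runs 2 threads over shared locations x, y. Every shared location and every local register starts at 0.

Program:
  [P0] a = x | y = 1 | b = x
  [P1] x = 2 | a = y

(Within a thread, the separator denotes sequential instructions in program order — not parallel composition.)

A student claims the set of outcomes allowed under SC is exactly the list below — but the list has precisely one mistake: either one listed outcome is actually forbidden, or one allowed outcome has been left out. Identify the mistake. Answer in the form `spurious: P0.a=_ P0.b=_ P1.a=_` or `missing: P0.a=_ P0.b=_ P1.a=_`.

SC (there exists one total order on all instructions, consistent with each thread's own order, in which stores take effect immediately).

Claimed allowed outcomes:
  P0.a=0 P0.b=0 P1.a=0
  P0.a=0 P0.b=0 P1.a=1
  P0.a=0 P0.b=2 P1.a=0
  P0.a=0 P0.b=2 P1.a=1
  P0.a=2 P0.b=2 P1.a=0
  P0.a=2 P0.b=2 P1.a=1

spurious: P0.a=0 P0.b=0 P1.a=0

outcome vector order: (P0.a,P0.b,P1.a)
SC (5): 0/0/1 0/2/0 0/2/1 2/2/0 2/2/1
claimed∖SC = {0/0/0}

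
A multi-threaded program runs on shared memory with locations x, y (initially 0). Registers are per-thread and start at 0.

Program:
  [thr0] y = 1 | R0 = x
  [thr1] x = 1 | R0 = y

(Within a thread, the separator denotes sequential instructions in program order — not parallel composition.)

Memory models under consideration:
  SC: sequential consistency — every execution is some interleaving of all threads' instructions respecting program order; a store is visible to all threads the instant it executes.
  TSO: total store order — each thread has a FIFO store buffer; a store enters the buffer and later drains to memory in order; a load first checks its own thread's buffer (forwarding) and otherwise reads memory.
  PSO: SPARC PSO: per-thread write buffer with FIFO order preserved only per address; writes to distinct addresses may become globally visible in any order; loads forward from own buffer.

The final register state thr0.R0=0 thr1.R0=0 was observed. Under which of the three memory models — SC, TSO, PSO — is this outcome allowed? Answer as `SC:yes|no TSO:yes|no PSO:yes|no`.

SC:no TSO:yes PSO:yes

outcome vector order: (thr0.R0,thr1.R0)
SC (3): <0 1> <1 0> <1 1>
TSO (4): <0 0> <0 1> <1 0> <1 1>
PSO (4): <0 0> <0 1> <1 0> <1 1>
target <0 0> ∈ {TSO,PSO}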